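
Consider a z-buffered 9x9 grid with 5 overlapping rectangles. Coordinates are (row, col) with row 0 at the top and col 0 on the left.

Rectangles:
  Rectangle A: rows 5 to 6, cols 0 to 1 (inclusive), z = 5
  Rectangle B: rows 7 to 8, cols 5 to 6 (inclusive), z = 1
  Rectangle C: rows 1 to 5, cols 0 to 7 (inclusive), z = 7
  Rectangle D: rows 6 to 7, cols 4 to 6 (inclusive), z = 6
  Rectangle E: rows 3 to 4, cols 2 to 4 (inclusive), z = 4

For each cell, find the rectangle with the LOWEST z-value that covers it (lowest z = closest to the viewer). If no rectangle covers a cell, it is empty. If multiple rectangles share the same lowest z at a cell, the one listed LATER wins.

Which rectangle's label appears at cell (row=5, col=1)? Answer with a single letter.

Answer: A

Derivation:
Check cell (5,1):
  A: rows 5-6 cols 0-1 z=5 -> covers; best now A (z=5)
  B: rows 7-8 cols 5-6 -> outside (row miss)
  C: rows 1-5 cols 0-7 z=7 -> covers; best now A (z=5)
  D: rows 6-7 cols 4-6 -> outside (row miss)
  E: rows 3-4 cols 2-4 -> outside (row miss)
Winner: A at z=5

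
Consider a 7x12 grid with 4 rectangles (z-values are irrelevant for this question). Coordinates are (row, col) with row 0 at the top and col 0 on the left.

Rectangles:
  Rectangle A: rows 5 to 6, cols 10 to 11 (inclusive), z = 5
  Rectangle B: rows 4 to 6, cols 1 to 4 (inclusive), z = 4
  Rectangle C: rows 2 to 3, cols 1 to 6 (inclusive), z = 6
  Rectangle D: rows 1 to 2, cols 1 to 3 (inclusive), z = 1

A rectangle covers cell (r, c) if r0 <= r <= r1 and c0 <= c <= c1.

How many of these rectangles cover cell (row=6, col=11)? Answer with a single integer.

Answer: 1

Derivation:
Check cell (6,11):
  A: rows 5-6 cols 10-11 -> covers
  B: rows 4-6 cols 1-4 -> outside (col miss)
  C: rows 2-3 cols 1-6 -> outside (row miss)
  D: rows 1-2 cols 1-3 -> outside (row miss)
Count covering = 1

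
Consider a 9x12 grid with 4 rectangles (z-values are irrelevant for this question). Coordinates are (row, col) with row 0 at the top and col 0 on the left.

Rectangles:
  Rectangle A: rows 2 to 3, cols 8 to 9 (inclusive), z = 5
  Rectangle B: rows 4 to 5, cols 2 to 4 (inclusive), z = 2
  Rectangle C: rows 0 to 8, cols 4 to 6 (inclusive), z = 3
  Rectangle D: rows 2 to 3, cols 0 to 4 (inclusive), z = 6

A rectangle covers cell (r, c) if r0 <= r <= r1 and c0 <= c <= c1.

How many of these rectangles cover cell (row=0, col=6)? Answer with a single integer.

Answer: 1

Derivation:
Check cell (0,6):
  A: rows 2-3 cols 8-9 -> outside (row miss)
  B: rows 4-5 cols 2-4 -> outside (row miss)
  C: rows 0-8 cols 4-6 -> covers
  D: rows 2-3 cols 0-4 -> outside (row miss)
Count covering = 1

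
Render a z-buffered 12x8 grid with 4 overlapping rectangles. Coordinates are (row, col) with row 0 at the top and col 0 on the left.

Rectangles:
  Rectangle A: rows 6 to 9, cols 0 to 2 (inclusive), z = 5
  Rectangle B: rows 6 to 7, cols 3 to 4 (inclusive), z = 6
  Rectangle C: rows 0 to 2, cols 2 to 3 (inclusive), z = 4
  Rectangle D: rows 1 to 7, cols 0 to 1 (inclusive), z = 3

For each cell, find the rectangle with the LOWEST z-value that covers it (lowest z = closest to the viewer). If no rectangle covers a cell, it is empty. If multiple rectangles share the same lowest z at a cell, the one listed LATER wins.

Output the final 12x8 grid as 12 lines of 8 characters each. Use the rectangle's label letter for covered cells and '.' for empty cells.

..CC....
DDCC....
DDCC....
DD......
DD......
DD......
DDABB...
DDABB...
AAA.....
AAA.....
........
........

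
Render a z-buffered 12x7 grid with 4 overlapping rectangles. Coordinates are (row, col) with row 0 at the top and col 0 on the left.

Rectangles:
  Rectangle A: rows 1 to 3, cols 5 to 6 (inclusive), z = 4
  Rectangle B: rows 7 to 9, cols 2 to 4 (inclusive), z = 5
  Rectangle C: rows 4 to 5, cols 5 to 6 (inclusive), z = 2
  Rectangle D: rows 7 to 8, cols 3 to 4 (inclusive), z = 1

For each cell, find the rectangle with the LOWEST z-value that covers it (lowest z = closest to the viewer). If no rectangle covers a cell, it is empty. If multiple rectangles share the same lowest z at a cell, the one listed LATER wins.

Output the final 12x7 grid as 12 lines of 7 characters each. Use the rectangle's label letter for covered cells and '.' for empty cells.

.......
.....AA
.....AA
.....AA
.....CC
.....CC
.......
..BDD..
..BDD..
..BBB..
.......
.......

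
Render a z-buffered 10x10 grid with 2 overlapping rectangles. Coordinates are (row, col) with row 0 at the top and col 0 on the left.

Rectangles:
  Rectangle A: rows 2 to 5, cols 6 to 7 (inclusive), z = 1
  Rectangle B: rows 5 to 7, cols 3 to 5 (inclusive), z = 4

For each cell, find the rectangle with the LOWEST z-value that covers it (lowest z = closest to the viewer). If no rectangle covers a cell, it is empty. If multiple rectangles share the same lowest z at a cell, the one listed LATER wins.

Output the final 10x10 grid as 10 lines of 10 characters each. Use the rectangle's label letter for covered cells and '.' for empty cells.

..........
..........
......AA..
......AA..
......AA..
...BBBAA..
...BBB....
...BBB....
..........
..........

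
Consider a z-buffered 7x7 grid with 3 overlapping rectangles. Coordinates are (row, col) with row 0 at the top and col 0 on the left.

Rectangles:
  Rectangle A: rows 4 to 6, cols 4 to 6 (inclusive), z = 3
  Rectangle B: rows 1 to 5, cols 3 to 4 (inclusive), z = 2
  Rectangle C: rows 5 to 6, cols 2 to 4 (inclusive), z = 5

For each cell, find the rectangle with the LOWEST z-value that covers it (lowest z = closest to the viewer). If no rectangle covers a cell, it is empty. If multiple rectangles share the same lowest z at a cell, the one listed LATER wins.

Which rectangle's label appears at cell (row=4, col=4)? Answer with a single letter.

Answer: B

Derivation:
Check cell (4,4):
  A: rows 4-6 cols 4-6 z=3 -> covers; best now A (z=3)
  B: rows 1-5 cols 3-4 z=2 -> covers; best now B (z=2)
  C: rows 5-6 cols 2-4 -> outside (row miss)
Winner: B at z=2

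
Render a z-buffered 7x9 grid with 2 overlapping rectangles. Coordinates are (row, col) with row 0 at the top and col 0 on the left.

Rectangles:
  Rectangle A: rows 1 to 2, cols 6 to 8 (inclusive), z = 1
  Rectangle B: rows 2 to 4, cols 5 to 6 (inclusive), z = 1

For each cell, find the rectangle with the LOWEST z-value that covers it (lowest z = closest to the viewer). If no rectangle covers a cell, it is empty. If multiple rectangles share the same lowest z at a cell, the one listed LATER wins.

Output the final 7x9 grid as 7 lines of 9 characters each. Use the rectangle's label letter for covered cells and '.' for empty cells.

.........
......AAA
.....BBAA
.....BB..
.....BB..
.........
.........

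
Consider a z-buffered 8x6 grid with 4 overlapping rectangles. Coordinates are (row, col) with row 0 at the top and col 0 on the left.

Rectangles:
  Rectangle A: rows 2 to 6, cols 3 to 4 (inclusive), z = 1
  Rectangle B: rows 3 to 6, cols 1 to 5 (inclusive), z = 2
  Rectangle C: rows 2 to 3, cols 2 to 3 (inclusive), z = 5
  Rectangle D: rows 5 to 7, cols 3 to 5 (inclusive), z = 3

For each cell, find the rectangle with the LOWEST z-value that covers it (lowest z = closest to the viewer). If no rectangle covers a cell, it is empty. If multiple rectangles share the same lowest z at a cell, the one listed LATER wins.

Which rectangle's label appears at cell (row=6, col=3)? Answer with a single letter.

Check cell (6,3):
  A: rows 2-6 cols 3-4 z=1 -> covers; best now A (z=1)
  B: rows 3-6 cols 1-5 z=2 -> covers; best now A (z=1)
  C: rows 2-3 cols 2-3 -> outside (row miss)
  D: rows 5-7 cols 3-5 z=3 -> covers; best now A (z=1)
Winner: A at z=1

Answer: A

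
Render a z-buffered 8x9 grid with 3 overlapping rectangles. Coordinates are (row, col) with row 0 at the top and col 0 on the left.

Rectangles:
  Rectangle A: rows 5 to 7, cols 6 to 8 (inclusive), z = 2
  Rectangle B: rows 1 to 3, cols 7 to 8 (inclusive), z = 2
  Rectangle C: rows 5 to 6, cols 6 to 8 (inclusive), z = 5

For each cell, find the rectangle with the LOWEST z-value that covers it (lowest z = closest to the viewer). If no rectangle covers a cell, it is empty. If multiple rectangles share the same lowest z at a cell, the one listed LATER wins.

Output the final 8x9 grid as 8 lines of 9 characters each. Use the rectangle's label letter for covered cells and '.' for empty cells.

.........
.......BB
.......BB
.......BB
.........
......AAA
......AAA
......AAA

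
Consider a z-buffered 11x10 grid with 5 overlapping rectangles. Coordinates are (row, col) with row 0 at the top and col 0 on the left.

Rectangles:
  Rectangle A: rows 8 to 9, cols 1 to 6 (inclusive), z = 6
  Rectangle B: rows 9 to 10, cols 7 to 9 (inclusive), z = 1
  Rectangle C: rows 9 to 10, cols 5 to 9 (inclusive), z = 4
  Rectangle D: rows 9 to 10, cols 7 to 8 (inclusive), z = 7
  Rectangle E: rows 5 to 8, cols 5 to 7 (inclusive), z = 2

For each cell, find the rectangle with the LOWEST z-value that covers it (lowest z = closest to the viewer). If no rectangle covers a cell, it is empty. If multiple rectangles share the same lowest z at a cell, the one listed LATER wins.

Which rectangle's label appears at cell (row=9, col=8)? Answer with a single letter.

Answer: B

Derivation:
Check cell (9,8):
  A: rows 8-9 cols 1-6 -> outside (col miss)
  B: rows 9-10 cols 7-9 z=1 -> covers; best now B (z=1)
  C: rows 9-10 cols 5-9 z=4 -> covers; best now B (z=1)
  D: rows 9-10 cols 7-8 z=7 -> covers; best now B (z=1)
  E: rows 5-8 cols 5-7 -> outside (row miss)
Winner: B at z=1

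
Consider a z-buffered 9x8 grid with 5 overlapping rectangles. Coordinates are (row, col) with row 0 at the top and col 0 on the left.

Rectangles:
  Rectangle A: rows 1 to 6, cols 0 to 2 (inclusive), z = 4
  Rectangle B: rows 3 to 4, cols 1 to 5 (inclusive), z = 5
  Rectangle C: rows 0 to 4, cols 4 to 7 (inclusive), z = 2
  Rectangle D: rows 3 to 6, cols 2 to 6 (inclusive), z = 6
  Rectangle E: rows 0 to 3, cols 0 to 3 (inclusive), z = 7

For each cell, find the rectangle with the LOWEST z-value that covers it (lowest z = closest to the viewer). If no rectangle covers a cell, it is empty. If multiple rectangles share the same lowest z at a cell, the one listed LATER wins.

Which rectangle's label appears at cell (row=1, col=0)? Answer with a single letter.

Check cell (1,0):
  A: rows 1-6 cols 0-2 z=4 -> covers; best now A (z=4)
  B: rows 3-4 cols 1-5 -> outside (row miss)
  C: rows 0-4 cols 4-7 -> outside (col miss)
  D: rows 3-6 cols 2-6 -> outside (row miss)
  E: rows 0-3 cols 0-3 z=7 -> covers; best now A (z=4)
Winner: A at z=4

Answer: A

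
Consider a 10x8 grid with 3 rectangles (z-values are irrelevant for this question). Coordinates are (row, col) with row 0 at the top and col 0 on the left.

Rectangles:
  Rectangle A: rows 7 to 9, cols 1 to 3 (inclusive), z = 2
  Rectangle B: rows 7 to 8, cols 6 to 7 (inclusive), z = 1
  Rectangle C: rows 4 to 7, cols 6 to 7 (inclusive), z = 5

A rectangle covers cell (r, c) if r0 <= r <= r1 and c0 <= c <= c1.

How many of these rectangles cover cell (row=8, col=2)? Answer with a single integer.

Check cell (8,2):
  A: rows 7-9 cols 1-3 -> covers
  B: rows 7-8 cols 6-7 -> outside (col miss)
  C: rows 4-7 cols 6-7 -> outside (row miss)
Count covering = 1

Answer: 1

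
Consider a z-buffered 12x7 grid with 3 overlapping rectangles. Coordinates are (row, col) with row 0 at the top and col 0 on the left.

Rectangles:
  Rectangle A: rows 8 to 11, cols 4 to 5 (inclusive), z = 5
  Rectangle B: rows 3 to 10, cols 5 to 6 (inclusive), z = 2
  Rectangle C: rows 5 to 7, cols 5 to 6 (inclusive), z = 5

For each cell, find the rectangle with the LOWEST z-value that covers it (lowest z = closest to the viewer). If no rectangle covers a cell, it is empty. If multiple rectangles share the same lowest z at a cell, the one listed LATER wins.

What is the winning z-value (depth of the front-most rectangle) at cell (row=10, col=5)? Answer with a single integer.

Check cell (10,5):
  A: rows 8-11 cols 4-5 z=5 -> covers; best now A (z=5)
  B: rows 3-10 cols 5-6 z=2 -> covers; best now B (z=2)
  C: rows 5-7 cols 5-6 -> outside (row miss)
Winner: B at z=2

Answer: 2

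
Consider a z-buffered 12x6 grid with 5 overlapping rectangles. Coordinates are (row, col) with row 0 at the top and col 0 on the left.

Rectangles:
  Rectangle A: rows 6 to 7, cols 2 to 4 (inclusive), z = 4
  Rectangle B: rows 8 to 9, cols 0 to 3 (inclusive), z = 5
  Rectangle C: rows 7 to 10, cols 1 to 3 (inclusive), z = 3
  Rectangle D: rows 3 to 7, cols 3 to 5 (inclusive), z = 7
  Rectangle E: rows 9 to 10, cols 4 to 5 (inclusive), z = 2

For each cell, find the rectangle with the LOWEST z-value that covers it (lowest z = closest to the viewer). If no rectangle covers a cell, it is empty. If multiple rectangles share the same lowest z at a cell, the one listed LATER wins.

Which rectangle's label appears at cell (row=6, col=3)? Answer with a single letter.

Answer: A

Derivation:
Check cell (6,3):
  A: rows 6-7 cols 2-4 z=4 -> covers; best now A (z=4)
  B: rows 8-9 cols 0-3 -> outside (row miss)
  C: rows 7-10 cols 1-3 -> outside (row miss)
  D: rows 3-7 cols 3-5 z=7 -> covers; best now A (z=4)
  E: rows 9-10 cols 4-5 -> outside (row miss)
Winner: A at z=4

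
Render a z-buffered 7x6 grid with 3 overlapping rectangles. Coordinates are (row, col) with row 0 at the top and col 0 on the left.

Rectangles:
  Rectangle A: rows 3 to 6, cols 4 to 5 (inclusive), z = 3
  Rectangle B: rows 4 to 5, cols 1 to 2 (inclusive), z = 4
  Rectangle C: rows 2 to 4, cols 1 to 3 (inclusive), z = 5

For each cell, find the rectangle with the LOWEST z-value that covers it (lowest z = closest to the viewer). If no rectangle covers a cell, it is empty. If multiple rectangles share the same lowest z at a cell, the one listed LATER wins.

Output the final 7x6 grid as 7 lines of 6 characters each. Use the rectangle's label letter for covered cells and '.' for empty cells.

......
......
.CCC..
.CCCAA
.BBCAA
.BB.AA
....AA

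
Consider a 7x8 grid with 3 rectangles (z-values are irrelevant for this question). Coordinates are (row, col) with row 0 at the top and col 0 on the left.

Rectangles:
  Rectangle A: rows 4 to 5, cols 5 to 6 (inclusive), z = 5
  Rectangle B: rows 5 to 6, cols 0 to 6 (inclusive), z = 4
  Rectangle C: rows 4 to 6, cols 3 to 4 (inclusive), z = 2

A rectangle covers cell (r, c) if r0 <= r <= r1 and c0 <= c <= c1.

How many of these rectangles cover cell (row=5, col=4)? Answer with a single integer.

Answer: 2

Derivation:
Check cell (5,4):
  A: rows 4-5 cols 5-6 -> outside (col miss)
  B: rows 5-6 cols 0-6 -> covers
  C: rows 4-6 cols 3-4 -> covers
Count covering = 2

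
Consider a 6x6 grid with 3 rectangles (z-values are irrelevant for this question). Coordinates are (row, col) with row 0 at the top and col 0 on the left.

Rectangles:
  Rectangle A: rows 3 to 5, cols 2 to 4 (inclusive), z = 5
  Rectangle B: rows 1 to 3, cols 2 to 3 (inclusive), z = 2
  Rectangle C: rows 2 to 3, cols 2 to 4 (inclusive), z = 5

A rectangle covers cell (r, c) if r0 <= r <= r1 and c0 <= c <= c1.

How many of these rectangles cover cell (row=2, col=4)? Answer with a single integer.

Check cell (2,4):
  A: rows 3-5 cols 2-4 -> outside (row miss)
  B: rows 1-3 cols 2-3 -> outside (col miss)
  C: rows 2-3 cols 2-4 -> covers
Count covering = 1

Answer: 1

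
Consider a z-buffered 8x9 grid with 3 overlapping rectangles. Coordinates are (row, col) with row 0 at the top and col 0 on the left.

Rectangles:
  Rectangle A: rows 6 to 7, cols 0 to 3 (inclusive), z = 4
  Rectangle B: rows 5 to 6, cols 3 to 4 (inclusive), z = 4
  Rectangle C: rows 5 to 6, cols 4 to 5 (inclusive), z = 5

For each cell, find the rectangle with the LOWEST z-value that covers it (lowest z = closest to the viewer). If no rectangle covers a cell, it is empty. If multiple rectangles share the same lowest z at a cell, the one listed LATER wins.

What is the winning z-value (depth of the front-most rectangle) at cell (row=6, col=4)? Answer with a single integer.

Answer: 4

Derivation:
Check cell (6,4):
  A: rows 6-7 cols 0-3 -> outside (col miss)
  B: rows 5-6 cols 3-4 z=4 -> covers; best now B (z=4)
  C: rows 5-6 cols 4-5 z=5 -> covers; best now B (z=4)
Winner: B at z=4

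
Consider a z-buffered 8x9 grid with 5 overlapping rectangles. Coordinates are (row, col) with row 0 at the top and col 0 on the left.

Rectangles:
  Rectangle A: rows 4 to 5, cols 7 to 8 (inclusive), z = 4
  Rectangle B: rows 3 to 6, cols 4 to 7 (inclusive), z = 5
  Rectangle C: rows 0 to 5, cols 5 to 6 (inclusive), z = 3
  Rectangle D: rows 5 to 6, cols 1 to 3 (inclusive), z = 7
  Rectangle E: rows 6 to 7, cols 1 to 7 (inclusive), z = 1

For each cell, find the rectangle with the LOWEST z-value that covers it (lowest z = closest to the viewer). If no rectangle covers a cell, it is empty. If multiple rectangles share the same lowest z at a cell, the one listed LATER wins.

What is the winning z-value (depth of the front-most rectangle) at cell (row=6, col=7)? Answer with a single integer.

Answer: 1

Derivation:
Check cell (6,7):
  A: rows 4-5 cols 7-8 -> outside (row miss)
  B: rows 3-6 cols 4-7 z=5 -> covers; best now B (z=5)
  C: rows 0-5 cols 5-6 -> outside (row miss)
  D: rows 5-6 cols 1-3 -> outside (col miss)
  E: rows 6-7 cols 1-7 z=1 -> covers; best now E (z=1)
Winner: E at z=1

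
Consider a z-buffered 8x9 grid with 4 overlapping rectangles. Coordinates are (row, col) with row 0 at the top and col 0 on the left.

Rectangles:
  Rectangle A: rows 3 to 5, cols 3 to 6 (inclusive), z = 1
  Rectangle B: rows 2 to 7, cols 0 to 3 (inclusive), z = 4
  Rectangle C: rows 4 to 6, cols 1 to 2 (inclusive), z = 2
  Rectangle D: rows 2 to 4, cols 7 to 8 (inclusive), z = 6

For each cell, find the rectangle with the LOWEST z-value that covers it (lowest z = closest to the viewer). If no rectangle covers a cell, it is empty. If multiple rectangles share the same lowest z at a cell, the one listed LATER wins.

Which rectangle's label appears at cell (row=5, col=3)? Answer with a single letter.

Check cell (5,3):
  A: rows 3-5 cols 3-6 z=1 -> covers; best now A (z=1)
  B: rows 2-7 cols 0-3 z=4 -> covers; best now A (z=1)
  C: rows 4-6 cols 1-2 -> outside (col miss)
  D: rows 2-4 cols 7-8 -> outside (row miss)
Winner: A at z=1

Answer: A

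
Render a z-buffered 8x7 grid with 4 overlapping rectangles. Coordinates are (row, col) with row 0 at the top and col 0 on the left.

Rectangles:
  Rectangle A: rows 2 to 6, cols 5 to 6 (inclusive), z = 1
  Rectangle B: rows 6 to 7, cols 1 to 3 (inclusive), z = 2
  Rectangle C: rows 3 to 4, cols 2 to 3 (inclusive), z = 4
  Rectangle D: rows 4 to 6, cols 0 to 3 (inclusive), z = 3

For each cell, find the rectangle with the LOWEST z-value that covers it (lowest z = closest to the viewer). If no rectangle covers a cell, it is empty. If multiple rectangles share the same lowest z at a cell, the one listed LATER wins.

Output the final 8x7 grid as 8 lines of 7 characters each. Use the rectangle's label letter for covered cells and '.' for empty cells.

.......
.......
.....AA
..CC.AA
DDDD.AA
DDDD.AA
DBBB.AA
.BBB...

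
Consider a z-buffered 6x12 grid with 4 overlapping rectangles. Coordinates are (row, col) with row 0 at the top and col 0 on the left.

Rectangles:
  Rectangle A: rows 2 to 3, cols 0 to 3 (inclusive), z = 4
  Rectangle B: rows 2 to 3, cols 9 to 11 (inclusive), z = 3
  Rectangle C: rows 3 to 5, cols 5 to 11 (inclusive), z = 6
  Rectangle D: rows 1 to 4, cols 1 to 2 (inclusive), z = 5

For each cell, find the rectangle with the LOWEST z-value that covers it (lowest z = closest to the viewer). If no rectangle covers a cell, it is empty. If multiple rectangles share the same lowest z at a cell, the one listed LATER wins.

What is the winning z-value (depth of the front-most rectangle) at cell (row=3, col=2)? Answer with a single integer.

Answer: 4

Derivation:
Check cell (3,2):
  A: rows 2-3 cols 0-3 z=4 -> covers; best now A (z=4)
  B: rows 2-3 cols 9-11 -> outside (col miss)
  C: rows 3-5 cols 5-11 -> outside (col miss)
  D: rows 1-4 cols 1-2 z=5 -> covers; best now A (z=4)
Winner: A at z=4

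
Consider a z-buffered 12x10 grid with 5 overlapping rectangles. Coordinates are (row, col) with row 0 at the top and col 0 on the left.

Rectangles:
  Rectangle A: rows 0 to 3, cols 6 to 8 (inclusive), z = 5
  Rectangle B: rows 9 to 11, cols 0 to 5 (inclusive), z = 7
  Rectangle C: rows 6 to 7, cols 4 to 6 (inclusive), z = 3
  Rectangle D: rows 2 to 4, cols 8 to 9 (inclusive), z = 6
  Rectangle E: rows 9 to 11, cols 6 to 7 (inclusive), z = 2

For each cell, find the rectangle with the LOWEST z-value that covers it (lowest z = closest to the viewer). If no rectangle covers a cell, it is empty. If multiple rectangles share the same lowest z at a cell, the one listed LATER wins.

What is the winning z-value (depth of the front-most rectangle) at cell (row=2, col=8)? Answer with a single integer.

Check cell (2,8):
  A: rows 0-3 cols 6-8 z=5 -> covers; best now A (z=5)
  B: rows 9-11 cols 0-5 -> outside (row miss)
  C: rows 6-7 cols 4-6 -> outside (row miss)
  D: rows 2-4 cols 8-9 z=6 -> covers; best now A (z=5)
  E: rows 9-11 cols 6-7 -> outside (row miss)
Winner: A at z=5

Answer: 5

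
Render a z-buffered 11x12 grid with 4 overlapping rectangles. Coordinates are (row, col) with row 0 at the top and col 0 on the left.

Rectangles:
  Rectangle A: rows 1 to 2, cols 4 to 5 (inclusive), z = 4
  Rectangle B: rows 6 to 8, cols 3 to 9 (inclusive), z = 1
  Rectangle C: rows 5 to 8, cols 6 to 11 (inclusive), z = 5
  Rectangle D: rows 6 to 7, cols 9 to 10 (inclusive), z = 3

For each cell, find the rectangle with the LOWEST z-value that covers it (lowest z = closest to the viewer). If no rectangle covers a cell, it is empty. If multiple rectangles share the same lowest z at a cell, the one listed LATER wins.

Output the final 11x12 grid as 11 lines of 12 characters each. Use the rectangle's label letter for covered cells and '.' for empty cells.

............
....AA......
....AA......
............
............
......CCCCCC
...BBBBBBBDC
...BBBBBBBDC
...BBBBBBBCC
............
............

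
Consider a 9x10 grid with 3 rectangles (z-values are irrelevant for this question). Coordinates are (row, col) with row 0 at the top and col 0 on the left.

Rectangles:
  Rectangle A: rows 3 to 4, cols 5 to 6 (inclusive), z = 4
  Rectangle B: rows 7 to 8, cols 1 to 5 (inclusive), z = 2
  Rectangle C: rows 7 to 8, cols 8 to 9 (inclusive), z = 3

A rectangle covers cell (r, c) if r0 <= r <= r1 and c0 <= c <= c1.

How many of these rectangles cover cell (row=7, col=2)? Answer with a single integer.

Answer: 1

Derivation:
Check cell (7,2):
  A: rows 3-4 cols 5-6 -> outside (row miss)
  B: rows 7-8 cols 1-5 -> covers
  C: rows 7-8 cols 8-9 -> outside (col miss)
Count covering = 1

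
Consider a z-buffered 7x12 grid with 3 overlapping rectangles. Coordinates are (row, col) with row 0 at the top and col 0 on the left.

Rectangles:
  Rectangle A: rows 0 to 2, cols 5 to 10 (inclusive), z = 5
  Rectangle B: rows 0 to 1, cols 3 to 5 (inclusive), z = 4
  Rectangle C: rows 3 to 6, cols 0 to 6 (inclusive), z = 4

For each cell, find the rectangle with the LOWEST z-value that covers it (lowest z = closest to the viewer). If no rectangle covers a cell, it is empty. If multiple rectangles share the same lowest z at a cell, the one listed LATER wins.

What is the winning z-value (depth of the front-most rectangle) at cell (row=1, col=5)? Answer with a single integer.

Answer: 4

Derivation:
Check cell (1,5):
  A: rows 0-2 cols 5-10 z=5 -> covers; best now A (z=5)
  B: rows 0-1 cols 3-5 z=4 -> covers; best now B (z=4)
  C: rows 3-6 cols 0-6 -> outside (row miss)
Winner: B at z=4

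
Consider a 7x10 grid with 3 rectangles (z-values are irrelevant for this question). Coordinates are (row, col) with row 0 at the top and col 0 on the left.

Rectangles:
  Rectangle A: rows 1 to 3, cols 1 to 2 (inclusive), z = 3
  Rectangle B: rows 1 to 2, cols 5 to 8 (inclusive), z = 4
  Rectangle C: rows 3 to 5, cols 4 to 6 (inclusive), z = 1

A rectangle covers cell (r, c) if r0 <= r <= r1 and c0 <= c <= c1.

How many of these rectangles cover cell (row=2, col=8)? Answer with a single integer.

Check cell (2,8):
  A: rows 1-3 cols 1-2 -> outside (col miss)
  B: rows 1-2 cols 5-8 -> covers
  C: rows 3-5 cols 4-6 -> outside (row miss)
Count covering = 1

Answer: 1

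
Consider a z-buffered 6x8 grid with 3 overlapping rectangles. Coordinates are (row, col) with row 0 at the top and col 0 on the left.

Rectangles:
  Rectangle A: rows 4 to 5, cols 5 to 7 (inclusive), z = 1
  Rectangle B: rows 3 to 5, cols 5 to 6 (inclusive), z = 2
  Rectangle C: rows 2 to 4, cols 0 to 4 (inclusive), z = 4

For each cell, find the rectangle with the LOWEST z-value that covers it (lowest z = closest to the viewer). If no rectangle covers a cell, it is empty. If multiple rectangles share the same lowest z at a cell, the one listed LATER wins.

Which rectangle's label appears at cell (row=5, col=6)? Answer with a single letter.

Check cell (5,6):
  A: rows 4-5 cols 5-7 z=1 -> covers; best now A (z=1)
  B: rows 3-5 cols 5-6 z=2 -> covers; best now A (z=1)
  C: rows 2-4 cols 0-4 -> outside (row miss)
Winner: A at z=1

Answer: A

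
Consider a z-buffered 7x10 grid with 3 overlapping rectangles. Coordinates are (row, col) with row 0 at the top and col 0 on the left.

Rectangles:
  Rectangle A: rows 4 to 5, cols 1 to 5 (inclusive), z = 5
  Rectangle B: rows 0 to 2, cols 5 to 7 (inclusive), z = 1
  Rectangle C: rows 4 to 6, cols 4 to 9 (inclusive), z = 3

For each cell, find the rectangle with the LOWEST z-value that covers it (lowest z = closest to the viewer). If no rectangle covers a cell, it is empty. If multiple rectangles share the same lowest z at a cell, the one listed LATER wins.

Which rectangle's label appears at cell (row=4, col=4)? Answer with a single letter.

Answer: C

Derivation:
Check cell (4,4):
  A: rows 4-5 cols 1-5 z=5 -> covers; best now A (z=5)
  B: rows 0-2 cols 5-7 -> outside (row miss)
  C: rows 4-6 cols 4-9 z=3 -> covers; best now C (z=3)
Winner: C at z=3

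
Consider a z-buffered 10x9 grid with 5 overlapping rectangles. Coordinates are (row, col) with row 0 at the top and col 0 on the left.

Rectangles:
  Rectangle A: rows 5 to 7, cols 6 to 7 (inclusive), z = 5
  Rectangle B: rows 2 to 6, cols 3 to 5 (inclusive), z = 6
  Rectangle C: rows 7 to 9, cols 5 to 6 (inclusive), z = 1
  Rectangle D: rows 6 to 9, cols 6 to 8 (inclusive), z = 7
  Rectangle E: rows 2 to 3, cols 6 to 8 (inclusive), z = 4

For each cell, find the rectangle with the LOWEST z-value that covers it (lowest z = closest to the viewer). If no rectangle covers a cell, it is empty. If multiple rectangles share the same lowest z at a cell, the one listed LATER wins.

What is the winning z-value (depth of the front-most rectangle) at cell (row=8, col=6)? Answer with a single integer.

Answer: 1

Derivation:
Check cell (8,6):
  A: rows 5-7 cols 6-7 -> outside (row miss)
  B: rows 2-6 cols 3-5 -> outside (row miss)
  C: rows 7-9 cols 5-6 z=1 -> covers; best now C (z=1)
  D: rows 6-9 cols 6-8 z=7 -> covers; best now C (z=1)
  E: rows 2-3 cols 6-8 -> outside (row miss)
Winner: C at z=1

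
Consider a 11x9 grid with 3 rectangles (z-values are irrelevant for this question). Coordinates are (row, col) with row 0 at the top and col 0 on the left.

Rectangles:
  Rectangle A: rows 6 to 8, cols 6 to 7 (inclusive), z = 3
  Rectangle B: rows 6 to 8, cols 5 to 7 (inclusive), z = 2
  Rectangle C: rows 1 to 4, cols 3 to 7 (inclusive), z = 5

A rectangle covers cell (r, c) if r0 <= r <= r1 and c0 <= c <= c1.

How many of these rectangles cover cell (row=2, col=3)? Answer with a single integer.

Answer: 1

Derivation:
Check cell (2,3):
  A: rows 6-8 cols 6-7 -> outside (row miss)
  B: rows 6-8 cols 5-7 -> outside (row miss)
  C: rows 1-4 cols 3-7 -> covers
Count covering = 1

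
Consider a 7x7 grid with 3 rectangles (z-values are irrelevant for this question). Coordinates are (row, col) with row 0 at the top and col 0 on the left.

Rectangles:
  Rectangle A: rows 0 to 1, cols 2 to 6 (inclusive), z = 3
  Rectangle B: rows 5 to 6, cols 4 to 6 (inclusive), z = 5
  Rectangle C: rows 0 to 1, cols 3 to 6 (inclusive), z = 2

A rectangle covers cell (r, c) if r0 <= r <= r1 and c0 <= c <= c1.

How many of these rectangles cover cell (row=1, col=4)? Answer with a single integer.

Check cell (1,4):
  A: rows 0-1 cols 2-6 -> covers
  B: rows 5-6 cols 4-6 -> outside (row miss)
  C: rows 0-1 cols 3-6 -> covers
Count covering = 2

Answer: 2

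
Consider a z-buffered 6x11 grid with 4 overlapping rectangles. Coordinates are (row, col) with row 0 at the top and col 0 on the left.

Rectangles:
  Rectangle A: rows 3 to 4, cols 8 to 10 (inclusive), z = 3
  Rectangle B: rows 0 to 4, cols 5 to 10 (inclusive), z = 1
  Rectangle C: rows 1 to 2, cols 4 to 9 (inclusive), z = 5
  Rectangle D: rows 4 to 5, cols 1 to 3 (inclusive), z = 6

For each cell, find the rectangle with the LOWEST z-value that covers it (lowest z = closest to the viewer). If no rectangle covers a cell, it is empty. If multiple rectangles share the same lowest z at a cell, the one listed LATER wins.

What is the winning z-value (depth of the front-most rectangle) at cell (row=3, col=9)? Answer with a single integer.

Check cell (3,9):
  A: rows 3-4 cols 8-10 z=3 -> covers; best now A (z=3)
  B: rows 0-4 cols 5-10 z=1 -> covers; best now B (z=1)
  C: rows 1-2 cols 4-9 -> outside (row miss)
  D: rows 4-5 cols 1-3 -> outside (row miss)
Winner: B at z=1

Answer: 1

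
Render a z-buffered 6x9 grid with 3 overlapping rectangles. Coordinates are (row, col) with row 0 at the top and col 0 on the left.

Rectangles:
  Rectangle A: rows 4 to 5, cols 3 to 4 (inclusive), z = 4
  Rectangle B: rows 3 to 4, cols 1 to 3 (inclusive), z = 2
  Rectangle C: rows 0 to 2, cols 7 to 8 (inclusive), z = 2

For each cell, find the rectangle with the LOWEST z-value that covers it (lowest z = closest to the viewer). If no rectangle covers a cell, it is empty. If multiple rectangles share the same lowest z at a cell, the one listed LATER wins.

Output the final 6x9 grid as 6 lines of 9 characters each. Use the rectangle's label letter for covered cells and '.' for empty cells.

.......CC
.......CC
.......CC
.BBB.....
.BBBA....
...AA....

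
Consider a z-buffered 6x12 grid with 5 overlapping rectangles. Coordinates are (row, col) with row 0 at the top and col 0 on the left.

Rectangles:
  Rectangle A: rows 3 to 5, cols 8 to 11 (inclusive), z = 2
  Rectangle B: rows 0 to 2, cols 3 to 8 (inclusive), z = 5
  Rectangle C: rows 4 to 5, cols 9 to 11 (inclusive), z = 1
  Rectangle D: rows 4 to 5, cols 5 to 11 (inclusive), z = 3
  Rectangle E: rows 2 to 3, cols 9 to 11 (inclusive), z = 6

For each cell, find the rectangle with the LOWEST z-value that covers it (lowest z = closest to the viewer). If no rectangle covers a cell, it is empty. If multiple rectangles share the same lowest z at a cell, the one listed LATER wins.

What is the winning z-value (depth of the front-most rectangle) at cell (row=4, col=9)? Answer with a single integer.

Answer: 1

Derivation:
Check cell (4,9):
  A: rows 3-5 cols 8-11 z=2 -> covers; best now A (z=2)
  B: rows 0-2 cols 3-8 -> outside (row miss)
  C: rows 4-5 cols 9-11 z=1 -> covers; best now C (z=1)
  D: rows 4-5 cols 5-11 z=3 -> covers; best now C (z=1)
  E: rows 2-3 cols 9-11 -> outside (row miss)
Winner: C at z=1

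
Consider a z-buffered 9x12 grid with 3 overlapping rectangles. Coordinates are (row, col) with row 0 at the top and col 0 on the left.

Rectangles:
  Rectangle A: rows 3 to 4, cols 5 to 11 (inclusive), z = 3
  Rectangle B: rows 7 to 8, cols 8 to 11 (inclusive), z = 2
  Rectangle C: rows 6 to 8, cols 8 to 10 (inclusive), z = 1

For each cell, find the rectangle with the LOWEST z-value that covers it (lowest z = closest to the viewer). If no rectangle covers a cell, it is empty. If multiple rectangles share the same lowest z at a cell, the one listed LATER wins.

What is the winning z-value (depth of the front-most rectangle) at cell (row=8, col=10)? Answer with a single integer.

Answer: 1

Derivation:
Check cell (8,10):
  A: rows 3-4 cols 5-11 -> outside (row miss)
  B: rows 7-8 cols 8-11 z=2 -> covers; best now B (z=2)
  C: rows 6-8 cols 8-10 z=1 -> covers; best now C (z=1)
Winner: C at z=1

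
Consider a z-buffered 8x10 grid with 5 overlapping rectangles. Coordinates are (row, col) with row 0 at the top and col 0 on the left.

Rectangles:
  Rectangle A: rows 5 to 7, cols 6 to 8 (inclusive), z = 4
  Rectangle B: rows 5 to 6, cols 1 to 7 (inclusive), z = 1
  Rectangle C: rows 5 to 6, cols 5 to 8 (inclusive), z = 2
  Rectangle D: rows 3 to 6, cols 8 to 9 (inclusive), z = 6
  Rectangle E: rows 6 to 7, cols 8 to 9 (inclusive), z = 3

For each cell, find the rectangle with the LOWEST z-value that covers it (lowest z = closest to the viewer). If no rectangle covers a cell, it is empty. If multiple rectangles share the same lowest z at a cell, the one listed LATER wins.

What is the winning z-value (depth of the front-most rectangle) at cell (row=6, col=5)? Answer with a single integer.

Answer: 1

Derivation:
Check cell (6,5):
  A: rows 5-7 cols 6-8 -> outside (col miss)
  B: rows 5-6 cols 1-7 z=1 -> covers; best now B (z=1)
  C: rows 5-6 cols 5-8 z=2 -> covers; best now B (z=1)
  D: rows 3-6 cols 8-9 -> outside (col miss)
  E: rows 6-7 cols 8-9 -> outside (col miss)
Winner: B at z=1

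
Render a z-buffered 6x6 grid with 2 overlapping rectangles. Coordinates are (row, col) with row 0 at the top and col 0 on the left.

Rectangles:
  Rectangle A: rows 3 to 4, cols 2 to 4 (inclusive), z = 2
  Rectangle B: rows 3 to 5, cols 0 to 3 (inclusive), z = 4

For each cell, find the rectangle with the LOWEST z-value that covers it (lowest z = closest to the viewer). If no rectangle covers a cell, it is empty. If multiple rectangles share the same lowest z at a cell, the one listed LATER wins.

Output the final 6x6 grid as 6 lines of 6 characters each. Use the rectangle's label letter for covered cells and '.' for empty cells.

......
......
......
BBAAA.
BBAAA.
BBBB..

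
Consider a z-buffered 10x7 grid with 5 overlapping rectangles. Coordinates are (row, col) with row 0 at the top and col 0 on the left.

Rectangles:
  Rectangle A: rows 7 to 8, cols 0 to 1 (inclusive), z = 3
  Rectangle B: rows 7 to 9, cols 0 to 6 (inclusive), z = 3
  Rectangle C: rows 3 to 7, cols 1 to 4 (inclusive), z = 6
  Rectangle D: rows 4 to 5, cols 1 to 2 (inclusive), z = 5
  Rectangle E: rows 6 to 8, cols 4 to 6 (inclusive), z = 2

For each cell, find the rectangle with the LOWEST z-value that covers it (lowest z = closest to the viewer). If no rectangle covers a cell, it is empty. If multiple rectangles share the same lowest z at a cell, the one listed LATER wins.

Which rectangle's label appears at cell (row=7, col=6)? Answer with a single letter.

Answer: E

Derivation:
Check cell (7,6):
  A: rows 7-8 cols 0-1 -> outside (col miss)
  B: rows 7-9 cols 0-6 z=3 -> covers; best now B (z=3)
  C: rows 3-7 cols 1-4 -> outside (col miss)
  D: rows 4-5 cols 1-2 -> outside (row miss)
  E: rows 6-8 cols 4-6 z=2 -> covers; best now E (z=2)
Winner: E at z=2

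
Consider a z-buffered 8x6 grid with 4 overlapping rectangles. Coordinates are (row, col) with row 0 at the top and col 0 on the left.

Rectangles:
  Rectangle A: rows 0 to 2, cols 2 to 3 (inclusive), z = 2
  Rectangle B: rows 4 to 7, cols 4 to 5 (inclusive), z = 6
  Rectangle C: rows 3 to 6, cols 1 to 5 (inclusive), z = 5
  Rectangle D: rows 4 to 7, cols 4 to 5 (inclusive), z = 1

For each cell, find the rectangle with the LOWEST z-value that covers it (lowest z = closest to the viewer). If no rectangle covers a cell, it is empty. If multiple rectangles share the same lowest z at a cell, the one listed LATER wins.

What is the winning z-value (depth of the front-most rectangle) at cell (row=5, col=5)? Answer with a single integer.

Answer: 1

Derivation:
Check cell (5,5):
  A: rows 0-2 cols 2-3 -> outside (row miss)
  B: rows 4-7 cols 4-5 z=6 -> covers; best now B (z=6)
  C: rows 3-6 cols 1-5 z=5 -> covers; best now C (z=5)
  D: rows 4-7 cols 4-5 z=1 -> covers; best now D (z=1)
Winner: D at z=1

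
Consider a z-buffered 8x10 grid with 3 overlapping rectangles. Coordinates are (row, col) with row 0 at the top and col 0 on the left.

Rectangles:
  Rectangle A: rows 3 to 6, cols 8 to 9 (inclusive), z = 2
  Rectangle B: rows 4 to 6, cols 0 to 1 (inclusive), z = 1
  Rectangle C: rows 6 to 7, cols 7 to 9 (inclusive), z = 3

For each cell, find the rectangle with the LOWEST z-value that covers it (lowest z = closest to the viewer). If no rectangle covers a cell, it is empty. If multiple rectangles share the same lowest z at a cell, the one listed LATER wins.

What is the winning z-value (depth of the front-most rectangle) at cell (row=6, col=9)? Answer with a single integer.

Answer: 2

Derivation:
Check cell (6,9):
  A: rows 3-6 cols 8-9 z=2 -> covers; best now A (z=2)
  B: rows 4-6 cols 0-1 -> outside (col miss)
  C: rows 6-7 cols 7-9 z=3 -> covers; best now A (z=2)
Winner: A at z=2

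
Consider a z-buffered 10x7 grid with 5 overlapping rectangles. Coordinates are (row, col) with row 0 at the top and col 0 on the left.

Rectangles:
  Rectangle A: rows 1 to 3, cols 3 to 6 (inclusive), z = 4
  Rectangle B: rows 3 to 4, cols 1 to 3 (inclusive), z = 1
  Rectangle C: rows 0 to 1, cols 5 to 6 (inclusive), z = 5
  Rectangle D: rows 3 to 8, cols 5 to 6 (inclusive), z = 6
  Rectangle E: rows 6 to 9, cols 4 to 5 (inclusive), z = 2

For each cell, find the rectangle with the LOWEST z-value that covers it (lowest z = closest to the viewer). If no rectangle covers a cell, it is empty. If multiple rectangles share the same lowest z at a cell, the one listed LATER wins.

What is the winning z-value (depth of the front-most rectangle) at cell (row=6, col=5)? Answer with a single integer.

Answer: 2

Derivation:
Check cell (6,5):
  A: rows 1-3 cols 3-6 -> outside (row miss)
  B: rows 3-4 cols 1-3 -> outside (row miss)
  C: rows 0-1 cols 5-6 -> outside (row miss)
  D: rows 3-8 cols 5-6 z=6 -> covers; best now D (z=6)
  E: rows 6-9 cols 4-5 z=2 -> covers; best now E (z=2)
Winner: E at z=2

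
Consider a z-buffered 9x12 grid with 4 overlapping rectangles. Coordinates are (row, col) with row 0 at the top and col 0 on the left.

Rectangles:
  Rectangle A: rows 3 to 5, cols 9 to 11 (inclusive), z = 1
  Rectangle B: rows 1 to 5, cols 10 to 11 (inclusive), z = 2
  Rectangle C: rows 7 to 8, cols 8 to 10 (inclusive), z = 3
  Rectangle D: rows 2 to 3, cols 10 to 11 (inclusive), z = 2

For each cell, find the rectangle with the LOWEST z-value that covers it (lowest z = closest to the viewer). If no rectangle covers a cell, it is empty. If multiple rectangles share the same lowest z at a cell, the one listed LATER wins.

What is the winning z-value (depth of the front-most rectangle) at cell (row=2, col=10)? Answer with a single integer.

Answer: 2

Derivation:
Check cell (2,10):
  A: rows 3-5 cols 9-11 -> outside (row miss)
  B: rows 1-5 cols 10-11 z=2 -> covers; best now B (z=2)
  C: rows 7-8 cols 8-10 -> outside (row miss)
  D: rows 2-3 cols 10-11 z=2 -> covers; best now D (z=2)
Winner: D at z=2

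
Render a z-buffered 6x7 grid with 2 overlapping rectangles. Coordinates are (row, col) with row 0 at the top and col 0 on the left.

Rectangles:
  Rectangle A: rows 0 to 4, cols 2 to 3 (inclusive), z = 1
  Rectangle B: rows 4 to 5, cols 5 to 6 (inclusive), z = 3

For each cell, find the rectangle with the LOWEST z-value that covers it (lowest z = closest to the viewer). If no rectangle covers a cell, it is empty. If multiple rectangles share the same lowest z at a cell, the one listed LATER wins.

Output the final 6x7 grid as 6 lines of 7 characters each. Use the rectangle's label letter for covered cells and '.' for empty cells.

..AA...
..AA...
..AA...
..AA...
..AA.BB
.....BB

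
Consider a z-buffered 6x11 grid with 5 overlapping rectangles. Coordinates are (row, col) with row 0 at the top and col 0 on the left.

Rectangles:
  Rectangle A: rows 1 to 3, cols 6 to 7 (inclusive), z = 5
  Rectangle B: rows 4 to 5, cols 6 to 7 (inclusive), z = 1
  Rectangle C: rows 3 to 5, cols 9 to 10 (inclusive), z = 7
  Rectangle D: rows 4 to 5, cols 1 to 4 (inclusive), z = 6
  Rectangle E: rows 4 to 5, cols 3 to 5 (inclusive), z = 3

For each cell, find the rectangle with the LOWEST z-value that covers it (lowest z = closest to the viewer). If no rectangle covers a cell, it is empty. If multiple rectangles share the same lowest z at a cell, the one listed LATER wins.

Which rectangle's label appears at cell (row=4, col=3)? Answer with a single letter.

Check cell (4,3):
  A: rows 1-3 cols 6-7 -> outside (row miss)
  B: rows 4-5 cols 6-7 -> outside (col miss)
  C: rows 3-5 cols 9-10 -> outside (col miss)
  D: rows 4-5 cols 1-4 z=6 -> covers; best now D (z=6)
  E: rows 4-5 cols 3-5 z=3 -> covers; best now E (z=3)
Winner: E at z=3

Answer: E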